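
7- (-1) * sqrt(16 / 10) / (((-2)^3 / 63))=7- 63 * sqrt(10) / 20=-2.96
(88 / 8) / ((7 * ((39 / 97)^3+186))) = 10039403 / 1188715479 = 0.01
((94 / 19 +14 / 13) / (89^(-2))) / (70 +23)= 126736 / 247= 513.10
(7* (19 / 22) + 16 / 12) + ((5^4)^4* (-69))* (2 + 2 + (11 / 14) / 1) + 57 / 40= -465573120117106153 / 9240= -50386701311375.12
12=12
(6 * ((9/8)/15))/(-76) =-9/1520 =-0.01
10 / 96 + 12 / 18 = 37 / 48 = 0.77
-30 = -30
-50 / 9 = -5.56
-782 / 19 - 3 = -839 / 19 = -44.16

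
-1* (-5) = 5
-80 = -80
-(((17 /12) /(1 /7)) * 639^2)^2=-262334159873289 /16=-16395884992080.56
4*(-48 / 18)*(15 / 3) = -160 / 3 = -53.33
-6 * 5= -30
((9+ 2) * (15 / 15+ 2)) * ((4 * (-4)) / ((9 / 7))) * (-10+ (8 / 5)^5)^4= -2180602669158144 / 95367431640625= -22.87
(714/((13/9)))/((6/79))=6508.38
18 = 18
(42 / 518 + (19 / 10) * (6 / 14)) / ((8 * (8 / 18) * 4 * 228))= 6957 / 25195520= 0.00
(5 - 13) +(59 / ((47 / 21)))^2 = 1517449 / 2209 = 686.94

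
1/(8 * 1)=1/8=0.12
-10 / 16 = -0.62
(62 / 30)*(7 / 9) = 217 / 135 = 1.61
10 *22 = 220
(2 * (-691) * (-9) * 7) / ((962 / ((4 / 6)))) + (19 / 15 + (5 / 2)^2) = 1958251 / 28860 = 67.85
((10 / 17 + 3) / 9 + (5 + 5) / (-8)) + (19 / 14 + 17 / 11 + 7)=426533 / 47124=9.05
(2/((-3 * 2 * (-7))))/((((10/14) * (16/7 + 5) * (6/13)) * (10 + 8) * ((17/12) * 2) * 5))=91/1170450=0.00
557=557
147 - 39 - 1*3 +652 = 757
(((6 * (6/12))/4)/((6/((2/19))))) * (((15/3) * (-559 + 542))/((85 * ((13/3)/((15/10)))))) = -9/1976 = -0.00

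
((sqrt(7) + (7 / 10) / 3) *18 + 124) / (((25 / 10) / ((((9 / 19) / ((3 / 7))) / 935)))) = 756 *sqrt(7) / 88825 + 26922 / 444125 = 0.08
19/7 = 2.71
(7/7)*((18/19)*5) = 90/19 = 4.74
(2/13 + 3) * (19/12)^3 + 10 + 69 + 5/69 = 47322565/516672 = 91.59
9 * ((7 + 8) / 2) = 135 / 2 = 67.50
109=109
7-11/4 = 17/4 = 4.25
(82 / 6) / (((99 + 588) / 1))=41 / 2061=0.02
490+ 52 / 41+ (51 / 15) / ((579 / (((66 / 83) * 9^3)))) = 1624451976 / 3283895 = 494.67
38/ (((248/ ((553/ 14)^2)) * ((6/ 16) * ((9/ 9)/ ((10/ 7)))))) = 592895/ 651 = 910.75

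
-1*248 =-248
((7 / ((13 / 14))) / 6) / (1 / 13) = 49 / 3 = 16.33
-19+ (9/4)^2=-223/16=-13.94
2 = 2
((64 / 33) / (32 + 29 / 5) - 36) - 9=-280345 / 6237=-44.95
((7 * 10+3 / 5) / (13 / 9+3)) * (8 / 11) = 3177 / 275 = 11.55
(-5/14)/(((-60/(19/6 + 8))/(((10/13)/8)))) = 0.01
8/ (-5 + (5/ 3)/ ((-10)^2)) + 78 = 22842/ 299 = 76.39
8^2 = 64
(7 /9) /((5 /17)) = 119 /45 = 2.64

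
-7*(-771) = 5397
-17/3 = -5.67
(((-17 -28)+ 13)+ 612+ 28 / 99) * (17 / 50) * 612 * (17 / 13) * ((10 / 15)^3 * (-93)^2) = 4339753361024 / 10725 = 404639008.02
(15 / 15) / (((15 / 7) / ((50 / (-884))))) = -35 / 1326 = -0.03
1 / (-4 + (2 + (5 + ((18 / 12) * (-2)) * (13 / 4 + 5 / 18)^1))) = -12 / 91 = -0.13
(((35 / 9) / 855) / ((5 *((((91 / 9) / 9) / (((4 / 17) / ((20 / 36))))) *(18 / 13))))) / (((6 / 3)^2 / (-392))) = -196 / 8075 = -0.02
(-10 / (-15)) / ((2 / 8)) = 8 / 3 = 2.67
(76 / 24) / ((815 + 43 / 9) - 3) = 57 / 14702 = 0.00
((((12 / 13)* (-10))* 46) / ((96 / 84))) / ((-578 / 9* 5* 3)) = 1449 / 3757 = 0.39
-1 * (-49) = 49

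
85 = 85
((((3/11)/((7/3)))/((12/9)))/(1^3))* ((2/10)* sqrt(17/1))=27* sqrt(17)/1540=0.07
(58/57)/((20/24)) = 116/95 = 1.22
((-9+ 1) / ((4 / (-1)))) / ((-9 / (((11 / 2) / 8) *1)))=-11 / 72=-0.15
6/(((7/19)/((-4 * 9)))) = -4104/7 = -586.29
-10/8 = -5/4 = -1.25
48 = 48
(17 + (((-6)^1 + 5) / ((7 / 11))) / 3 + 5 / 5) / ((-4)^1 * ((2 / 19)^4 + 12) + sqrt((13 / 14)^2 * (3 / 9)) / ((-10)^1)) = -837719421027731200 / 2300895810413545271 + 1620571585372220 * sqrt(3) / 6902687431240635813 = -0.36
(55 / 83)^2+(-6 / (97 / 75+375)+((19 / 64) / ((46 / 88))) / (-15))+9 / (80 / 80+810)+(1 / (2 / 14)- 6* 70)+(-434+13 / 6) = -122495426974758407 / 145061663630960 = -844.44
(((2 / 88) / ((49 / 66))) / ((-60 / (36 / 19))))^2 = 81 / 86676100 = 0.00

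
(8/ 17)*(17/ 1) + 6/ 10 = 43/ 5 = 8.60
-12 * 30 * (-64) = 23040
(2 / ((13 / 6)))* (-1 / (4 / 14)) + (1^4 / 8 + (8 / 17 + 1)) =-1.64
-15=-15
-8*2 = -16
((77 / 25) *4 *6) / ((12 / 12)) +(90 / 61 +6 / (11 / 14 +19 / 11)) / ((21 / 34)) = 331218452 / 4131225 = 80.17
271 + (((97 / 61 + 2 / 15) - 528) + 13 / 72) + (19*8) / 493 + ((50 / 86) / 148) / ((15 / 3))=-254.79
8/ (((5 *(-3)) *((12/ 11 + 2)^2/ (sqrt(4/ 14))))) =-0.03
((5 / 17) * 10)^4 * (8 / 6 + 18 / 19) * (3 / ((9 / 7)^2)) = 309.73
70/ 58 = 35/ 29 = 1.21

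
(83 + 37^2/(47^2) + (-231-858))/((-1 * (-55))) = -444177/24299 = -18.28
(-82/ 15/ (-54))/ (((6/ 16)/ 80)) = 5248/ 243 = 21.60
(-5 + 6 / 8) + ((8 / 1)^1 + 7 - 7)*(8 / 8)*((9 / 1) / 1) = 271 / 4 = 67.75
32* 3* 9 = 864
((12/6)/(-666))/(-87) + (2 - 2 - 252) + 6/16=-58318615/231768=-251.62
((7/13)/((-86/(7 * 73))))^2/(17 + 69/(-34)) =217513793/318105658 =0.68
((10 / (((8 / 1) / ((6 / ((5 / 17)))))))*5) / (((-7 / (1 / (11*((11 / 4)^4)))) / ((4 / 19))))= -130560 / 21419783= -0.01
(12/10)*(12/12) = 6/5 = 1.20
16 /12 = 4 /3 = 1.33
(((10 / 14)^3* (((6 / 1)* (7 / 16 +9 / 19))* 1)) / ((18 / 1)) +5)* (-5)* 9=-23980575 / 104272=-229.98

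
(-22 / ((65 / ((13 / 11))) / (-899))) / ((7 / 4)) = 7192 / 35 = 205.49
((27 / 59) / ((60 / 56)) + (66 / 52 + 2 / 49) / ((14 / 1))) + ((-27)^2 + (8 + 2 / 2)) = 3885815251 / 5261620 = 738.52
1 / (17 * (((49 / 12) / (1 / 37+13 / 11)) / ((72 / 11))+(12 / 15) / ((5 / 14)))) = 10627200 / 497917301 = 0.02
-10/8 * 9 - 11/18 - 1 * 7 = -679/36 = -18.86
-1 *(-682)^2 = -465124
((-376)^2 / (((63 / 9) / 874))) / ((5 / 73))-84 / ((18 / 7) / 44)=27060063736 / 105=257714892.72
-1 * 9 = -9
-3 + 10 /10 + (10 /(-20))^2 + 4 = 9 /4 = 2.25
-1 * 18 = -18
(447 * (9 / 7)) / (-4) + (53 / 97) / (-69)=-26927423 / 187404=-143.69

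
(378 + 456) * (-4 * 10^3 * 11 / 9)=-4077333.33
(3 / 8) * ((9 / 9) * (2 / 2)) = 3 / 8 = 0.38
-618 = -618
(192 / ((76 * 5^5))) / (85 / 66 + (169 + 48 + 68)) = 3168 / 1121890625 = 0.00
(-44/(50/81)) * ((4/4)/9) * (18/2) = -1782/25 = -71.28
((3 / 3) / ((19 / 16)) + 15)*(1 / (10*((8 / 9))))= 2709 / 1520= 1.78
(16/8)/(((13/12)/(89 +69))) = 291.69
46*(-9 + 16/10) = -1702/5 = -340.40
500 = 500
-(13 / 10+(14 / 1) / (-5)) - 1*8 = -13 / 2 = -6.50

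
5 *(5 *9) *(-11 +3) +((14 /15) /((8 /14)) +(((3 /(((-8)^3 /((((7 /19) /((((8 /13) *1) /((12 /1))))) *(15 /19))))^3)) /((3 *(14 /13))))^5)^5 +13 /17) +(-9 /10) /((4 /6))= -59271583368371455702671748419910863767420795900233163381882191559719968215406965968254982367136844581127711224514228084642989526072018098471370315125037624650783747214600228756978866207737667973740515771659022794277576896181033779954340443326170778526456233418830697380213391420309659644549470344043326503851666247983426131509888167215140810608437617570488528951061470243091249163150835984775940891157374961624582629932306291654827 /32947841109959385293902159475374867525138117901020706854655480446357038809478451935042833771122500776732348763525447358149079892700847312754974285914580449494315481007522834816286723771624997409162087054480520532641725412921663707190899417220302144680388824048958607636622693915731460242526675218621401219565970218369077335545437407043120260142707251147757618258046256552169933320067427358251385667230276187162170407593537699840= -1798.95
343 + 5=348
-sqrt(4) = -2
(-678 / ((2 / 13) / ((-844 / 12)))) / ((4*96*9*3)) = 309959 / 10368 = 29.90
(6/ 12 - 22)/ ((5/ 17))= -731/ 10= -73.10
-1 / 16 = -0.06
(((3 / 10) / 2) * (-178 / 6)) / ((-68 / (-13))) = -1157 / 1360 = -0.85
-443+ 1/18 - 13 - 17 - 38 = -9197/18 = -510.94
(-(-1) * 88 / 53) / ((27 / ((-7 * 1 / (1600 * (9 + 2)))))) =-7 / 286200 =-0.00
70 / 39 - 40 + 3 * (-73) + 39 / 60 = -200113 / 780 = -256.56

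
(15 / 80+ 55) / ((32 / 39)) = 34437 / 512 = 67.26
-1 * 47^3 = -103823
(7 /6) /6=7 /36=0.19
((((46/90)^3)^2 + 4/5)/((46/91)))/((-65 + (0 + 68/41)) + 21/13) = -47055174287381/1795274128125000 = -0.03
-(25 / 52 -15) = 755 / 52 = 14.52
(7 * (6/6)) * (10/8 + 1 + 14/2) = 259/4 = 64.75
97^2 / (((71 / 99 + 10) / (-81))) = -75450771 / 1061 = -71112.89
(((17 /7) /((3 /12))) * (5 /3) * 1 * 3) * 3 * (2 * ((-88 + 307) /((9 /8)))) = 397120 /7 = 56731.43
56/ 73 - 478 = -34838/ 73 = -477.23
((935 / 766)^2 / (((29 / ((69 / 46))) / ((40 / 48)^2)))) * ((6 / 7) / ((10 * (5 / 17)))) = 14861825 / 952891744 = 0.02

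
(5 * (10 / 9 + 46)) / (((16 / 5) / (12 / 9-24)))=-45050 / 27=-1668.52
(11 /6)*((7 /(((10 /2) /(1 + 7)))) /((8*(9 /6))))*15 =77 /3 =25.67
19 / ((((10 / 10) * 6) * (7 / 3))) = 19 / 14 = 1.36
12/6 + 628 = 630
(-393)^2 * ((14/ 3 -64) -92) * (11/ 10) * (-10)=257106102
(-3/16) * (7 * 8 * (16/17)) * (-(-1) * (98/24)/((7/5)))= -490/17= -28.82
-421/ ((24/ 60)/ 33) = -69465/ 2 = -34732.50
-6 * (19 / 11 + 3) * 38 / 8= -1482 / 11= -134.73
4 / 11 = 0.36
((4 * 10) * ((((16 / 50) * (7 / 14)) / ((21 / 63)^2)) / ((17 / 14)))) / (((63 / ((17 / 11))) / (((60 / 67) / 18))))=128 / 2211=0.06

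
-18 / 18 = -1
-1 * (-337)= 337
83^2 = 6889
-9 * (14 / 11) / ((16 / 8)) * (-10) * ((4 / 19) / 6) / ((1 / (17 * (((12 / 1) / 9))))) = 45.55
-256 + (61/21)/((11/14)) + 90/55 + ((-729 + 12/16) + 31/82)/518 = -9177431/36408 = -252.07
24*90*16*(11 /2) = 190080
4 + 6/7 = 4.86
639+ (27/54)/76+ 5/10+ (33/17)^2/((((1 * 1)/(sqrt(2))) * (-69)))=97205/152-363 * sqrt(2)/6647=639.43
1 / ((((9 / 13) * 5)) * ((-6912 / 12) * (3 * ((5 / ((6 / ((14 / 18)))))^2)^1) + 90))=-39 / 85850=-0.00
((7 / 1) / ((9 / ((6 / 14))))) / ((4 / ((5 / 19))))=5 / 228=0.02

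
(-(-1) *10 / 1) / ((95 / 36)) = 72 / 19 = 3.79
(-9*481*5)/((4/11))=-238095/4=-59523.75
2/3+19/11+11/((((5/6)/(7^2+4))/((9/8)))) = 521033/660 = 789.44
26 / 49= 0.53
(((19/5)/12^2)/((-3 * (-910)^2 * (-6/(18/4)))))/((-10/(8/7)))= -19/20868120000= -0.00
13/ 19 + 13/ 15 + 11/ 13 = 2.40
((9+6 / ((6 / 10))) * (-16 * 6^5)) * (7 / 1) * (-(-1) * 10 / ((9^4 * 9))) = -680960 / 243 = -2802.30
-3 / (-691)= 3 / 691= 0.00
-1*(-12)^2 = -144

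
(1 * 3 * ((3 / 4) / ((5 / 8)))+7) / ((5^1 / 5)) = 10.60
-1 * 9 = -9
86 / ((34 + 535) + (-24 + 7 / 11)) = 473 / 3001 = 0.16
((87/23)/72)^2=841/304704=0.00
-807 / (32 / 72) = -7263 / 4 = -1815.75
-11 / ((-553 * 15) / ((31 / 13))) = 341 / 107835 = 0.00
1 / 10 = 0.10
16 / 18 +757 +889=14822 / 9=1646.89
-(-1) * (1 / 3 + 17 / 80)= 131 / 240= 0.55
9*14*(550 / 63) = 1100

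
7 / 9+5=52 / 9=5.78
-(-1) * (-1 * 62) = -62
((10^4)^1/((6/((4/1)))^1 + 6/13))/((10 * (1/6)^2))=312000/17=18352.94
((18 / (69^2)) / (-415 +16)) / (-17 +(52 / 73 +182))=-0.00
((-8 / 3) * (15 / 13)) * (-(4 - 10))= -240 / 13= -18.46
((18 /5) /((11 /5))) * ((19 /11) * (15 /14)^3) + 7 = 1739209 /166012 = 10.48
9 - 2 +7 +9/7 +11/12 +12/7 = 215/12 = 17.92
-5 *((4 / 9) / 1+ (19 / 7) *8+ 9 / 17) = -121495 / 1071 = -113.44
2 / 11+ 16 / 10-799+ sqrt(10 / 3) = -43847 / 55+ sqrt(30) / 3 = -795.39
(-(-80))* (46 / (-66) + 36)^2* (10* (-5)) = -5428900000 / 1089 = -4985215.79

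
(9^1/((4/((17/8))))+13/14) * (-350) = -1998.44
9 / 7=1.29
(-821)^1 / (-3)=821 / 3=273.67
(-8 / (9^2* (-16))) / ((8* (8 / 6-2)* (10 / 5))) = -1 / 1728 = -0.00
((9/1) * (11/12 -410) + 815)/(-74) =11467/296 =38.74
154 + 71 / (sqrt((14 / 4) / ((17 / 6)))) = 71 * sqrt(357) / 21 + 154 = 217.88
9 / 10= 0.90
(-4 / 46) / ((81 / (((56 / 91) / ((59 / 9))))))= -16 / 158769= -0.00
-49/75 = -0.65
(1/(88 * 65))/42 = 1/240240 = 0.00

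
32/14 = 16/7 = 2.29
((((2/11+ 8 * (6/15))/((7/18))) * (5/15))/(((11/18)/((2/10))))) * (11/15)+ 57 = 555321/9625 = 57.70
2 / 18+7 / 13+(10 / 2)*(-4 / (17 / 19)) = -21.70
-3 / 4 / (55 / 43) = -129 / 220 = -0.59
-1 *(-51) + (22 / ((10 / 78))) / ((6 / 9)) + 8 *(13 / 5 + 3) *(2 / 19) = 29746 / 95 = 313.12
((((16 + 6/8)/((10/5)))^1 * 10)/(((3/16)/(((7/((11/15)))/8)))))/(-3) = -11725/66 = -177.65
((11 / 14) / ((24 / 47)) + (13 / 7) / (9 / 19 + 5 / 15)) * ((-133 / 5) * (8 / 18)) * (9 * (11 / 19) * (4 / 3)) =-65285 / 207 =-315.39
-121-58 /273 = -33091 /273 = -121.21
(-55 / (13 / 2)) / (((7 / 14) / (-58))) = 12760 / 13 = 981.54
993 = 993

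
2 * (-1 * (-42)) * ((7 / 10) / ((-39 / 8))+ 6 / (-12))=-3514 / 65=-54.06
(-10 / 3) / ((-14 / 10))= 2.38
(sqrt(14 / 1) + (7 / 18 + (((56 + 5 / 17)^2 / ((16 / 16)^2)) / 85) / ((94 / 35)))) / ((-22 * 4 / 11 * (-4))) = sqrt(14) / 32 + 3707179 / 8312796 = 0.56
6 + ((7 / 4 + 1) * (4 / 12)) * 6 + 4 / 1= 31 / 2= 15.50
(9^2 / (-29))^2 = 6561 / 841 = 7.80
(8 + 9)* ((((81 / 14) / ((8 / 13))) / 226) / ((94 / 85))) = 1521585 / 2379328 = 0.64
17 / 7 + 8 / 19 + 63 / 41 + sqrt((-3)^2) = 40277 / 5453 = 7.39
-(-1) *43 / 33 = 43 / 33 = 1.30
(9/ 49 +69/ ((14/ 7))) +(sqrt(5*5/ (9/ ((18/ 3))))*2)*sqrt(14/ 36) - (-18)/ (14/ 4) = 10*sqrt(21)/ 9 +3903/ 98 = 44.92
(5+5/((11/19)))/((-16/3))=-225/88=-2.56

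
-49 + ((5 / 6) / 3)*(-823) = -4997 / 18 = -277.61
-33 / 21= -11 / 7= -1.57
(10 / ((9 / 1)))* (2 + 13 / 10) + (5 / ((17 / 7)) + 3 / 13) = 5.96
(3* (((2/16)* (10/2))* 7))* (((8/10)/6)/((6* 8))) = 7/192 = 0.04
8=8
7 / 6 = 1.17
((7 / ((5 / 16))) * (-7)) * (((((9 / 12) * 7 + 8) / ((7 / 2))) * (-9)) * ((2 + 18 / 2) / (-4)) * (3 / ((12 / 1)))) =-36729 / 10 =-3672.90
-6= -6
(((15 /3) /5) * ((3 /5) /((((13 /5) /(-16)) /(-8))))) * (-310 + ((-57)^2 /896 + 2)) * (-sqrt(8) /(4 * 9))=272719 * sqrt(2) /546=706.38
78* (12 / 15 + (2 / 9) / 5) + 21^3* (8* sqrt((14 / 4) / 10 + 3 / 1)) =988 / 15 + 37044* sqrt(335) / 5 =135669.17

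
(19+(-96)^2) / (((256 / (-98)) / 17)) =-7692755 / 128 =-60099.65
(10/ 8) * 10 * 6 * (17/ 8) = 1275/ 8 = 159.38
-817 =-817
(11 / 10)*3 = 33 / 10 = 3.30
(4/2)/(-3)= -2/3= -0.67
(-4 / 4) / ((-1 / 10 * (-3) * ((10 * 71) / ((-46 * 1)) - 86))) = 230 / 6999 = 0.03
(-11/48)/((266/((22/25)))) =-121/159600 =-0.00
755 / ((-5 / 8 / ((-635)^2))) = -487095800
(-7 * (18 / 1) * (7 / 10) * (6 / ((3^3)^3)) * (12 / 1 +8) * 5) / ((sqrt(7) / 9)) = -280 * sqrt(7) / 81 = -9.15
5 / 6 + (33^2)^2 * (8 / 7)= 56924243 / 42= 1355339.12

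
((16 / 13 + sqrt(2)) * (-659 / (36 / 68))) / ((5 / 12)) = -44812 * sqrt(2) / 15 - 716992 / 195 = -7901.80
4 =4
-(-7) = 7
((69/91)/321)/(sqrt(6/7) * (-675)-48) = 184/630035367-1725 * sqrt(42)/2940165046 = -0.00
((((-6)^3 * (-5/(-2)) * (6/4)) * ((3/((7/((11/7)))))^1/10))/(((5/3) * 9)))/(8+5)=-891/3185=-0.28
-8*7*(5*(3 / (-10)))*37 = 3108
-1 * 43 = -43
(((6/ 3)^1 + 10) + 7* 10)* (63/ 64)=2583/ 32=80.72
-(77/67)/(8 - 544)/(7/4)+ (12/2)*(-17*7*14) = -89744077/8978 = -9996.00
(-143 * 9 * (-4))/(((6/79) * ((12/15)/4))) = 338910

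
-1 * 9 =-9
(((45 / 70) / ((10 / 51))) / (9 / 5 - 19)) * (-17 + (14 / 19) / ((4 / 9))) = 267597 / 91504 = 2.92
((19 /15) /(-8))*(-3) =19 /40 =0.48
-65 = -65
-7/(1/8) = -56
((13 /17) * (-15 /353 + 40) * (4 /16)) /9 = 183365 /216036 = 0.85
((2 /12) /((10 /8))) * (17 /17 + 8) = 6 /5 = 1.20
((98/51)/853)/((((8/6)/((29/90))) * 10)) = 1421/26101800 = 0.00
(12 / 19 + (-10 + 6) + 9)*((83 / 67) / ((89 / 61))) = 541741 / 113297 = 4.78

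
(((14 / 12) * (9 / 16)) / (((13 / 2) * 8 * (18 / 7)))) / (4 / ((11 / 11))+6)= 49 / 99840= 0.00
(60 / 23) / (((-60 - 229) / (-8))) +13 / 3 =87851 / 19941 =4.41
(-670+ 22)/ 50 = -324/ 25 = -12.96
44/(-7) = -44/7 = -6.29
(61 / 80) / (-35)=-61 / 2800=-0.02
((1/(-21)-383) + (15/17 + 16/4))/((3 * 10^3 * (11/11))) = -27001/214200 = -0.13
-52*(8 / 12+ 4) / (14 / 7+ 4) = -364 / 9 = -40.44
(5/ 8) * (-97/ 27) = -485/ 216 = -2.25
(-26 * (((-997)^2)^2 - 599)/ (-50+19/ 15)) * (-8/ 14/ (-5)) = 2590527849936/ 43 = 60244833719.44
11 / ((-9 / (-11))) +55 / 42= 1859 / 126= 14.75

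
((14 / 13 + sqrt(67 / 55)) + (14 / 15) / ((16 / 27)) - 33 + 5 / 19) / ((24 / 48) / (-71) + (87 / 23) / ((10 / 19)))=-4.04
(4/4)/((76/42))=21/38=0.55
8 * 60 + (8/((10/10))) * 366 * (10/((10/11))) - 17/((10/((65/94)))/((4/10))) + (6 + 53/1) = 32746.53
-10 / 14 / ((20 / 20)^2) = -5 / 7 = -0.71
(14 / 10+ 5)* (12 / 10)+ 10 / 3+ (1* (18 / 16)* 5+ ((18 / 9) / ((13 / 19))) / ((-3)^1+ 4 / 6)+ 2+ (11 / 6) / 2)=333101 / 18200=18.30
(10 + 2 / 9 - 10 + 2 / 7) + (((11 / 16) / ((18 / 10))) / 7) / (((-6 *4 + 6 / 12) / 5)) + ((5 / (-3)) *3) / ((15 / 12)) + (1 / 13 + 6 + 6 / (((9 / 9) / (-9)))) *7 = -338.97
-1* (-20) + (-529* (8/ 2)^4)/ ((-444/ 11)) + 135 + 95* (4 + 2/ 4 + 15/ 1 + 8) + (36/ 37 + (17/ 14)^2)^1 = 133256513/ 21756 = 6125.05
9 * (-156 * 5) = -7020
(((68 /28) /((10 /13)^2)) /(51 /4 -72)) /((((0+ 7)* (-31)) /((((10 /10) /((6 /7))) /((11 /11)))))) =0.00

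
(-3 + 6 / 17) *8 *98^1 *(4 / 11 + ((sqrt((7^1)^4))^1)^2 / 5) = -186497136 / 187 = -997310.89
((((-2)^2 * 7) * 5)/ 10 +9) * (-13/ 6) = -299/ 6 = -49.83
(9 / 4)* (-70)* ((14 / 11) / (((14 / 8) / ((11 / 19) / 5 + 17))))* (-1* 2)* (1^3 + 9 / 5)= 11473056 / 1045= 10979.00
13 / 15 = 0.87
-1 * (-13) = 13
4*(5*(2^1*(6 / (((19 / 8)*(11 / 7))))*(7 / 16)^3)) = 36015 / 6688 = 5.39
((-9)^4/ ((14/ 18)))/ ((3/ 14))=39366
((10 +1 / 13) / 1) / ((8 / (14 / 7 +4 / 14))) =262 / 91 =2.88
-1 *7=-7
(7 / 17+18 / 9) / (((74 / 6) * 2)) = 123 / 1258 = 0.10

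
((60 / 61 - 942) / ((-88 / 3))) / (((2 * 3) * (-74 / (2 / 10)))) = -28701 / 1986160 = -0.01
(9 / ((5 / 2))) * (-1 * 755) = -2718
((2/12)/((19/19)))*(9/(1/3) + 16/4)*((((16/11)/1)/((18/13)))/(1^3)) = 1612/297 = 5.43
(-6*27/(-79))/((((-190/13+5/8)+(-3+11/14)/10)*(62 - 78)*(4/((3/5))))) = 22113/16346996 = 0.00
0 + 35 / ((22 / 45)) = 1575 / 22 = 71.59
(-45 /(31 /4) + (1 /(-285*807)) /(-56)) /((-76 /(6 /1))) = 0.46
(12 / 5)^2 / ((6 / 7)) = 168 / 25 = 6.72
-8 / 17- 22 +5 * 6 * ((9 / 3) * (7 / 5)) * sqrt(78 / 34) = 168.37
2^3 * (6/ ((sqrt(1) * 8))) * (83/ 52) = 249/ 26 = 9.58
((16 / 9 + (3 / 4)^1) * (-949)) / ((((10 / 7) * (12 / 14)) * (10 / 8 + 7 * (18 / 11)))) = -3580577 / 23220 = -154.20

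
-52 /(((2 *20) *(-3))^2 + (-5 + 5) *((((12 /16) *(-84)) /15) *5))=-13 /3600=-0.00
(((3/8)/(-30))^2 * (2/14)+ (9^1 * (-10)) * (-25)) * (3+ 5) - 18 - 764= 17218.00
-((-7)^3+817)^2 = -224676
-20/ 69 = -0.29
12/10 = 6/5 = 1.20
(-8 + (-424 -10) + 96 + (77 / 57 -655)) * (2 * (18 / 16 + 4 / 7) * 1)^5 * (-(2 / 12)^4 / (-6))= -828760109375 / 14338695168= -57.80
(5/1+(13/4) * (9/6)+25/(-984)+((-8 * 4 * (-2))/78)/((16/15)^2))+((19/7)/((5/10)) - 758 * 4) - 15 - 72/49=-1900776499/626808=-3032.47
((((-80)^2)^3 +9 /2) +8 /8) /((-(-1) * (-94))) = -524288000011 /188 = -2788765957.51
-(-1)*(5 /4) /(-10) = -1 /8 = -0.12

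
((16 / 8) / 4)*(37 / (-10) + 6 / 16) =-133 / 80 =-1.66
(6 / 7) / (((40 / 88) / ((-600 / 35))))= -1584 / 49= -32.33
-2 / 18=-1 / 9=-0.11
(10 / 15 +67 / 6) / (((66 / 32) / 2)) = 1136 / 99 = 11.47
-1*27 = -27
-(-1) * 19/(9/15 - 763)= -95/3812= -0.02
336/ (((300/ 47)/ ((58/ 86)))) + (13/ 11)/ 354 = 148624591/ 4186050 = 35.50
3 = 3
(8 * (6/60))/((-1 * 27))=-0.03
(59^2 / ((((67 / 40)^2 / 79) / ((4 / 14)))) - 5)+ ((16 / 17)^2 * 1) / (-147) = 5339745899081 / 190706187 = 27999.86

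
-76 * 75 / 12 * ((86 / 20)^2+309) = -622231 / 4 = -155557.75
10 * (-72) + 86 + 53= -581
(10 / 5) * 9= 18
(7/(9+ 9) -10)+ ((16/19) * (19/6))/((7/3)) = -1067/126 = -8.47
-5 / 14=-0.36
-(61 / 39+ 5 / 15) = -74 / 39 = -1.90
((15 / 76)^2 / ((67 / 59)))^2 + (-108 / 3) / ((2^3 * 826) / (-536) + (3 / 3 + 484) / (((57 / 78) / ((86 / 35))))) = -2527877798730983 / 119992507788613888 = -0.02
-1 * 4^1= -4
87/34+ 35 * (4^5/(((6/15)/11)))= 985602.56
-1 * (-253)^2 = -64009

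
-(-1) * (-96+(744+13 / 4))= 2605 / 4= 651.25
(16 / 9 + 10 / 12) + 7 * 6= 803 / 18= 44.61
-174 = -174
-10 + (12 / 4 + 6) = -1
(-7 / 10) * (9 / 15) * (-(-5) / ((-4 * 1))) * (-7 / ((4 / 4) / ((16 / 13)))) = -294 / 65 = -4.52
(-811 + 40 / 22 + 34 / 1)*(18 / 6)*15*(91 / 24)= -132265.40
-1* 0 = 0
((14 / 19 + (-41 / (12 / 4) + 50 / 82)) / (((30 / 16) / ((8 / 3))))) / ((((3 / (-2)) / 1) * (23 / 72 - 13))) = -29483008 / 32005215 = -0.92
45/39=15/13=1.15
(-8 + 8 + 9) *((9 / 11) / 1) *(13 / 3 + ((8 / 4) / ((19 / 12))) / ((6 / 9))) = 9585 / 209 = 45.86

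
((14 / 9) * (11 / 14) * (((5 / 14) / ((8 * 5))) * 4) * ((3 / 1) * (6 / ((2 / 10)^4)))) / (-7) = -70.15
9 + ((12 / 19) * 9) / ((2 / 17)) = 1089 / 19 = 57.32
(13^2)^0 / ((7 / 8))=8 / 7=1.14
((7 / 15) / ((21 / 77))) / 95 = 77 / 4275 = 0.02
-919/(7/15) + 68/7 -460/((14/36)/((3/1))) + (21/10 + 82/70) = -385341/70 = -5504.87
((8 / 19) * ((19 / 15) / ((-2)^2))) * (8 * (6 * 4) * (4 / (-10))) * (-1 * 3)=768 / 25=30.72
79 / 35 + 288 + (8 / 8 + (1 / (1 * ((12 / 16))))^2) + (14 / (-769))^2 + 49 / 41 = 2247163095481 / 7637427315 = 294.23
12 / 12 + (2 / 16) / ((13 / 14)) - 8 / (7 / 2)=-419 / 364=-1.15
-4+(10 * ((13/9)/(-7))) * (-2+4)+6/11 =-5254/693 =-7.58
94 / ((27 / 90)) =940 / 3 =313.33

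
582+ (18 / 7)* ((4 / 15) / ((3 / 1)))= 20378 / 35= 582.23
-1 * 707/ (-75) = 707/ 75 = 9.43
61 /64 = 0.95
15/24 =0.62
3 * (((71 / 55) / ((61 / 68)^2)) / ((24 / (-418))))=-1559444 / 18605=-83.82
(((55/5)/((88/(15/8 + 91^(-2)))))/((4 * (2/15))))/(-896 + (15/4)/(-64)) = -1863345/3799173742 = -0.00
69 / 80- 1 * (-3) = 309 / 80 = 3.86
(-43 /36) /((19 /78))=-559 /114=-4.90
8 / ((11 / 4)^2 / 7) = 896 / 121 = 7.40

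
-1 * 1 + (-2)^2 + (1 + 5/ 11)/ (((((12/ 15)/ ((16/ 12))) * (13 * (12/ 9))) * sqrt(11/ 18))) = 3.18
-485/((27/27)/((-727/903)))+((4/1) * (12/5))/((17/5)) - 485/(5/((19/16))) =68307451/245616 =278.11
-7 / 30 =-0.23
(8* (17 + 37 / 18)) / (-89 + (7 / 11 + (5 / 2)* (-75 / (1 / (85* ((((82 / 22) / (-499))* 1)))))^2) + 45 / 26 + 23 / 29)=7792053531262 / 285361394066145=0.03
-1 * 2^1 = -2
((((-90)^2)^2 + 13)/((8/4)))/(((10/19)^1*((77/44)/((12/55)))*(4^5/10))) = 534252963/7040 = 75888.20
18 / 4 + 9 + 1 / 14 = 95 / 7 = 13.57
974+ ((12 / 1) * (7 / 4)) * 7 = 1121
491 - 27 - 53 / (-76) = 35317 / 76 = 464.70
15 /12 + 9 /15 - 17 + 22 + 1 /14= 969 /140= 6.92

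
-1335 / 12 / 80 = -89 / 64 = -1.39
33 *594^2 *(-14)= -163010232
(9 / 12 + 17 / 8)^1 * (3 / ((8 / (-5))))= -345 / 64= -5.39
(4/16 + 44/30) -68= -3977/60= -66.28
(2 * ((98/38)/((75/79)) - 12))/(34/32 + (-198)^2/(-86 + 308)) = -15663136/149871525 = -0.10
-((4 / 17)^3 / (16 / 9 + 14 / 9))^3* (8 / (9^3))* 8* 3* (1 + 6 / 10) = -16777216 / 667056805295625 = -0.00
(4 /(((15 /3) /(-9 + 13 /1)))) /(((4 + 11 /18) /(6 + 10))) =4608 /415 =11.10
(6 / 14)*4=12 / 7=1.71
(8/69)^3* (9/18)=256/328509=0.00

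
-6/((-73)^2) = -6/5329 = -0.00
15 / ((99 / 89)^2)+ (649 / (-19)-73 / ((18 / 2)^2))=-4271191 / 186219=-22.94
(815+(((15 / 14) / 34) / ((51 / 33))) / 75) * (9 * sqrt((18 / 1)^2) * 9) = 24038710119 / 20230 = 1188270.40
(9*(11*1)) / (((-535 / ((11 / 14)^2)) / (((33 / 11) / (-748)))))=3267 / 7130480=0.00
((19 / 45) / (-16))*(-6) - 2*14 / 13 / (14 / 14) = -3113 / 1560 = -2.00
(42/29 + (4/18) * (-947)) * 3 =-54548/87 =-626.99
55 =55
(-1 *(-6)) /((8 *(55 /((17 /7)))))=51 /1540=0.03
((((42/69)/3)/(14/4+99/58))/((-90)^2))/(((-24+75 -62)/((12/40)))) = -203/1547221500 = -0.00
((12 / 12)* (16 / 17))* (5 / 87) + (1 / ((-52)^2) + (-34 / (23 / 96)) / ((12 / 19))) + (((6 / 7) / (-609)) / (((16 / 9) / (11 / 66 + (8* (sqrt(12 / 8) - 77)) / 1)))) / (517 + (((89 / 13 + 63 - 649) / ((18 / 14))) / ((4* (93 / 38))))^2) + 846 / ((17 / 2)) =-703489252627466116117199 / 5622894130304689287504 - 2131130898* sqrt(6) / 1772781484506137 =-125.11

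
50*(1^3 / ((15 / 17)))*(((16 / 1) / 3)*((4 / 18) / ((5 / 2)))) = 26.86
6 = 6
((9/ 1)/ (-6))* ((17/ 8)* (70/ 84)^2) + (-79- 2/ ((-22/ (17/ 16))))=-171319/ 2112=-81.12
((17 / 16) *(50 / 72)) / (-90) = -85 / 10368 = -0.01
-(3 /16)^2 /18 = -1 /512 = -0.00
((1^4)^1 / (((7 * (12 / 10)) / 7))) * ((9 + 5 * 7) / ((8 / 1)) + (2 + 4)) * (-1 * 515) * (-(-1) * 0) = 0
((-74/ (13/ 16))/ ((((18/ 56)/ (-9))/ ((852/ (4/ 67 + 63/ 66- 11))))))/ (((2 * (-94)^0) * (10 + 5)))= -6938978816/ 956735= -7252.77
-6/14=-3/7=-0.43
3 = 3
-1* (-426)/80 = 213/40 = 5.32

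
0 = 0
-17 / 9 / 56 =-17 / 504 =-0.03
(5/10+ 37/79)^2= 23409/24964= 0.94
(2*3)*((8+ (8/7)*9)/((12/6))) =384/7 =54.86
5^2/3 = 25/3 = 8.33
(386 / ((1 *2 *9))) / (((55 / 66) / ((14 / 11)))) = 5404 / 165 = 32.75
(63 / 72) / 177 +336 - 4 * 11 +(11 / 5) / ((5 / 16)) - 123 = 6231991 / 35400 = 176.04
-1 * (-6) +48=54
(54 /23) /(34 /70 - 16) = -630 /4163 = -0.15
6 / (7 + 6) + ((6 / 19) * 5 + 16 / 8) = 998 / 247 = 4.04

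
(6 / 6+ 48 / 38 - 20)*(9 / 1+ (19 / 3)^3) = -2393374 / 513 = -4665.45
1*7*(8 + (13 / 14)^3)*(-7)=-24149 / 56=-431.23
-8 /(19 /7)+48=856 /19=45.05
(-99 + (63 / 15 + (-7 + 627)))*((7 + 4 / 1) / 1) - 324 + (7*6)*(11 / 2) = 5684.20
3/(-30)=-1/10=-0.10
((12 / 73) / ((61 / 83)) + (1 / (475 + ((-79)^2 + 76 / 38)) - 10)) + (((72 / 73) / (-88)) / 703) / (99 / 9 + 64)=-9.78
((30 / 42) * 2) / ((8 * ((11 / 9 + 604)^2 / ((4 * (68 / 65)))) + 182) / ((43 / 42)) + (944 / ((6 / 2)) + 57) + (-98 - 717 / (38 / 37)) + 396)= 7500060 / 3591720827821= 0.00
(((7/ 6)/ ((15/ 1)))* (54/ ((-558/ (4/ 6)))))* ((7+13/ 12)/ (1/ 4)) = -679/ 4185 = -0.16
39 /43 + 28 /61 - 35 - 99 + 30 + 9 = -245602 /2623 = -93.63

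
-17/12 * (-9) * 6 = 153/2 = 76.50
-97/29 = -3.34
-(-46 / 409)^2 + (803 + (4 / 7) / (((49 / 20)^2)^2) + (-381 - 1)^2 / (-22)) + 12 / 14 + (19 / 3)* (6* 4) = -421545331502632305 / 74254309058237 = -5677.05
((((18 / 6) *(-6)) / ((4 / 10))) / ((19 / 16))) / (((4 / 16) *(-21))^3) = 5120 / 19551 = 0.26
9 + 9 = 18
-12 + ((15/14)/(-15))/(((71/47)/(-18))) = -5541/497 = -11.15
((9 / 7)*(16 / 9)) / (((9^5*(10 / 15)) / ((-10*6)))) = -160 / 45927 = -0.00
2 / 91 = 0.02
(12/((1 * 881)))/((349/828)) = 9936/307469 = 0.03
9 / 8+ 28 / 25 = 449 / 200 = 2.24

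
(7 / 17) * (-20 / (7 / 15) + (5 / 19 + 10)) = -255 / 19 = -13.42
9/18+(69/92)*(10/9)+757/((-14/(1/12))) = -533/168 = -3.17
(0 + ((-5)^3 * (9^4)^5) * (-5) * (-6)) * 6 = -273547472828780898022500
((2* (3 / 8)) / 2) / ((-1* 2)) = -3 / 16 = -0.19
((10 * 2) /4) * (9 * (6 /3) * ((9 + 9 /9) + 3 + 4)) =1530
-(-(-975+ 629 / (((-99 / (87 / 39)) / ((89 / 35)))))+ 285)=-58380149 / 45045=-1296.04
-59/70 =-0.84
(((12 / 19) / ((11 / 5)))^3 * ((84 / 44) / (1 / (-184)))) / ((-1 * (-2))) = -417312000 / 100422619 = -4.16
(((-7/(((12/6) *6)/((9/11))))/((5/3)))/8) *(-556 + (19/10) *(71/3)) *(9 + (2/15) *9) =16419501/88000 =186.59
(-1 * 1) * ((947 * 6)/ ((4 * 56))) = -2841/ 112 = -25.37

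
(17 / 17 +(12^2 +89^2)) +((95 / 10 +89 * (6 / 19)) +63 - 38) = 8128.61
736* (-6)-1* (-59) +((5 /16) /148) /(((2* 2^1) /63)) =-41269189 /9472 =-4356.97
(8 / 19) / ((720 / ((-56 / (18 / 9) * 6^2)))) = -56 / 95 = -0.59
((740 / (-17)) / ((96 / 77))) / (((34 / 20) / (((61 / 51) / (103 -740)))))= 620675 / 16094988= 0.04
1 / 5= 0.20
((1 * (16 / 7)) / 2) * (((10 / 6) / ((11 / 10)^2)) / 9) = 4000 / 22869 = 0.17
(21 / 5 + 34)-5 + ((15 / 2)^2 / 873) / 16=1030653 / 31040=33.20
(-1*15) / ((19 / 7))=-105 / 19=-5.53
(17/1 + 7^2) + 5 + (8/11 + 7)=866/11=78.73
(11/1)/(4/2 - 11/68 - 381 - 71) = -748/30611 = -0.02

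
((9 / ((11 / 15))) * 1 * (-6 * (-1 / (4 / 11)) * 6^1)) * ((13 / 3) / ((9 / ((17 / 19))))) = 9945 / 19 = 523.42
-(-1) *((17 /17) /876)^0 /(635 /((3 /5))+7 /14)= 0.00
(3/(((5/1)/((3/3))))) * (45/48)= 9/16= 0.56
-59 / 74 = -0.80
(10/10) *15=15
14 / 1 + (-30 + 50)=34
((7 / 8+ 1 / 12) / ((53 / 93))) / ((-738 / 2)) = -713 / 156456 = -0.00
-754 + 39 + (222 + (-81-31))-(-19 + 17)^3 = -597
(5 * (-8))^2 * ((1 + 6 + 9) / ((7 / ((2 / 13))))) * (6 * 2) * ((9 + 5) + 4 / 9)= 2048000 / 21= 97523.81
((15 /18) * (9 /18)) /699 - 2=-16771 /8388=-2.00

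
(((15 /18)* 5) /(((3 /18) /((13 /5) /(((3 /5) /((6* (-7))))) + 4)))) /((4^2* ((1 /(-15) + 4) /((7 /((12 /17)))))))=-1323875 /1888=-701.20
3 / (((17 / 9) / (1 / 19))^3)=2187 / 33698267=0.00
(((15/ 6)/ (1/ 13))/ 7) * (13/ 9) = 845/ 126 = 6.71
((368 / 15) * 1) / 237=368 / 3555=0.10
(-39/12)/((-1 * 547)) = 13/2188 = 0.01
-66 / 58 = -33 / 29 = -1.14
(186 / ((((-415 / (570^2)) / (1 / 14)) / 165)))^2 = 994244505347610000 / 337561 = 2945377295800.20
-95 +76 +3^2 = -10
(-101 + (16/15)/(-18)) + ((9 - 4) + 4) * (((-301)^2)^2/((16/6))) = 29920132568501/1080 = 27703826452.32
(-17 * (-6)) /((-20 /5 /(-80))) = 2040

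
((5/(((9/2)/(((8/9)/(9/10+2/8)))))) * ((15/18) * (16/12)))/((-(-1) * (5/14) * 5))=8960/16767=0.53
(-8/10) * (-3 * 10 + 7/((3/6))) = 12.80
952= 952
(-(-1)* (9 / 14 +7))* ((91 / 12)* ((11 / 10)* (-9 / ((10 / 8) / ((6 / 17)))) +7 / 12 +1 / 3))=-108.88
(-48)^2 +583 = 2887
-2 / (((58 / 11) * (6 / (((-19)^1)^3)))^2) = -5692551601 / 60552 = -94010.96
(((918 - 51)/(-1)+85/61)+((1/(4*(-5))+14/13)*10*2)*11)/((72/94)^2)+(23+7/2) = -1093322429/1027728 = -1063.82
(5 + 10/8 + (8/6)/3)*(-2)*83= -20003/18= -1111.28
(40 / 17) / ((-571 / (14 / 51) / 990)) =-184800 / 165019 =-1.12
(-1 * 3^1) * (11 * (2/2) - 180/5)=75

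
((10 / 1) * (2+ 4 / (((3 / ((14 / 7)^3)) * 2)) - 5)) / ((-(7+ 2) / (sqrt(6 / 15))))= -14 * sqrt(10) / 27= -1.64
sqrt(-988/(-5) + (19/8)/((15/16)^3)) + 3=3 + 2 * sqrt(2537355)/225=17.16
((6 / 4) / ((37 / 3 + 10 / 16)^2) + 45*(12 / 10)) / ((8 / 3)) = 7835697 / 386884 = 20.25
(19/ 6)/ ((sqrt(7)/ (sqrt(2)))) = 19 *sqrt(14)/ 42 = 1.69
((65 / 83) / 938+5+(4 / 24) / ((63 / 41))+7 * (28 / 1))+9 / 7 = 212723030 / 1051029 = 202.40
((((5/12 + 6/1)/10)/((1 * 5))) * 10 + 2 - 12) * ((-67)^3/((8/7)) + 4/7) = 1541527333/672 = 2293939.48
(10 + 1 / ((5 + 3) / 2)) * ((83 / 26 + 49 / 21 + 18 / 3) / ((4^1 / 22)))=405449 / 624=649.76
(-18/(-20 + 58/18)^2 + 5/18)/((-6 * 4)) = -87761/9850032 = -0.01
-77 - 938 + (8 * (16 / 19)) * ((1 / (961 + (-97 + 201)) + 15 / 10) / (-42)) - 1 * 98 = -473054959 / 424935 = -1113.24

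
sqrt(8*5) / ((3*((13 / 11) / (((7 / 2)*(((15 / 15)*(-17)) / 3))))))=-1309*sqrt(10) / 117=-35.38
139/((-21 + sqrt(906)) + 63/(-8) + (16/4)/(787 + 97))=12543919336/226608695 + 434489536 * sqrt(906)/226608695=113.07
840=840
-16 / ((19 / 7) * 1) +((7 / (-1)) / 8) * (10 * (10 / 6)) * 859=-2857519 / 228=-12532.98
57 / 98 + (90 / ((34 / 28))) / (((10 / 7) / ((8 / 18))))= 39385 / 1666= 23.64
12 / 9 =1.33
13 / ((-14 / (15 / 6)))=-65 / 28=-2.32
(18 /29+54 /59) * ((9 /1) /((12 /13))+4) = 36135 /1711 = 21.12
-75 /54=-25 /18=-1.39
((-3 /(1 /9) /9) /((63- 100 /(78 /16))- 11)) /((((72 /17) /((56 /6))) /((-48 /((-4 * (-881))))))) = 1547 /540934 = 0.00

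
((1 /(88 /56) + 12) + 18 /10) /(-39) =-794 /2145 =-0.37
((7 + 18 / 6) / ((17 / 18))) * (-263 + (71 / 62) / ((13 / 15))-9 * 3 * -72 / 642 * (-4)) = -2125104030 / 733057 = -2898.96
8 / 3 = 2.67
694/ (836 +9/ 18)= 1388/ 1673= 0.83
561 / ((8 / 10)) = 2805 / 4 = 701.25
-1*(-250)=250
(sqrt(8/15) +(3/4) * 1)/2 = sqrt(30)/15 +3/8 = 0.74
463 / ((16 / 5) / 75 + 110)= 173625 / 41266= 4.21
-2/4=-1/2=-0.50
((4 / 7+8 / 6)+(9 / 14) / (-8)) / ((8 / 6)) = 613 / 448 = 1.37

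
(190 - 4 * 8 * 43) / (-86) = 593 / 43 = 13.79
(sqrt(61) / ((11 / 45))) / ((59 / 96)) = 4320*sqrt(61) / 649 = 51.99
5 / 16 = 0.31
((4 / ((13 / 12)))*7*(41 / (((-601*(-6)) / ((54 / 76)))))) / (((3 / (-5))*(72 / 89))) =-127715 / 296894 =-0.43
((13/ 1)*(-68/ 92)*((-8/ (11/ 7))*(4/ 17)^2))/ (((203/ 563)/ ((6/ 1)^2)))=33725952/ 124729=270.39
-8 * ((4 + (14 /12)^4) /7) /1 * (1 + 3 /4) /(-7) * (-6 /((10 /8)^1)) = -1517 /189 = -8.03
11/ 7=1.57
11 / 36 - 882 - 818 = -61189 / 36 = -1699.69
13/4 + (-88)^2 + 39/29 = 898837/116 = 7748.59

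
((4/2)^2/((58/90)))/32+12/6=509/232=2.19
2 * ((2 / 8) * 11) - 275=-539 / 2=-269.50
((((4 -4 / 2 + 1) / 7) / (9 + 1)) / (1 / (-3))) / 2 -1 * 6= -849 / 140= -6.06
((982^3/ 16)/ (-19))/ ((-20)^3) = 118370771/ 304000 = 389.38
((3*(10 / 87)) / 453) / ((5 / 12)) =8 / 4379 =0.00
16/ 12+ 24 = 76/ 3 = 25.33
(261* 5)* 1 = 1305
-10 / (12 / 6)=-5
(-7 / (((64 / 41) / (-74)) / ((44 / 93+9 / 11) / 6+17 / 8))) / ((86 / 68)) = 614.04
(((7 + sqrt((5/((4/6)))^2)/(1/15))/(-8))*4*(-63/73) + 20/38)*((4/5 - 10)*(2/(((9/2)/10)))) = -26588276/12483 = -2129.96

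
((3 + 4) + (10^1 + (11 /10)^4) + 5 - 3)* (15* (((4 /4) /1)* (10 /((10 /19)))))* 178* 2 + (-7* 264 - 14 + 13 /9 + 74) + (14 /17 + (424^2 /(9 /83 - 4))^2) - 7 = 1002891810042379073 /469480500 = 2136173515.28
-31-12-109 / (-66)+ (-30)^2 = 56671 / 66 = 858.65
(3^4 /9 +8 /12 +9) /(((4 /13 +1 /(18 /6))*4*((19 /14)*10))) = 0.54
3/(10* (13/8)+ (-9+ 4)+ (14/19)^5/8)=29713188/111693367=0.27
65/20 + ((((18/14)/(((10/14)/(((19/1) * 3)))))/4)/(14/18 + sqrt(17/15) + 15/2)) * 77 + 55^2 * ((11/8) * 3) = 11112517183/873352 - 1066527 * sqrt(255)/545845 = 12692.78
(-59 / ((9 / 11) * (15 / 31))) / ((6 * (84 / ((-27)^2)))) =-60357 / 280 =-215.56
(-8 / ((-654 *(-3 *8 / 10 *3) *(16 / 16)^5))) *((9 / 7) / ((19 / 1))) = -0.00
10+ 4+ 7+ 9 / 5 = 114 / 5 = 22.80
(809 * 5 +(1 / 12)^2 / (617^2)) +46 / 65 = 14415864050801 / 3563249040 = 4045.71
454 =454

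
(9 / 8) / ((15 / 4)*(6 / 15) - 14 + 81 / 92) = -207 / 2138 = -0.10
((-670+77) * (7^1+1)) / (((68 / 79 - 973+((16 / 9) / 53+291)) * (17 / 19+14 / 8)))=2264396592 / 859814551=2.63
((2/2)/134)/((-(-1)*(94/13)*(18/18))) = 13/12596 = 0.00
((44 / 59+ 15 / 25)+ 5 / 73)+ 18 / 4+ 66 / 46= 7280031 / 990610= 7.35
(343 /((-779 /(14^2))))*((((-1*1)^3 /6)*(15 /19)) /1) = 168070 /14801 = 11.36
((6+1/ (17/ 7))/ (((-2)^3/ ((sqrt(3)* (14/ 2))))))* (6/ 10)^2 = -6867* sqrt(3)/ 3400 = -3.50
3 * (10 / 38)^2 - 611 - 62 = -672.79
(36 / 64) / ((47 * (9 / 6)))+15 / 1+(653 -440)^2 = 17064387 / 376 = 45384.01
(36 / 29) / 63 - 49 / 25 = -9847 / 5075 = -1.94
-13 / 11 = -1.18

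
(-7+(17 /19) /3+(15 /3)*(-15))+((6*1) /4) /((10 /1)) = -92969 /1140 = -81.55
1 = 1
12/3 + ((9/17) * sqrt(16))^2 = 2452/289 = 8.48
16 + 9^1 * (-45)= -389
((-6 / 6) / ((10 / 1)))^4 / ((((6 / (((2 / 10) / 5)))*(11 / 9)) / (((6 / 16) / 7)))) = 9 / 308000000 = 0.00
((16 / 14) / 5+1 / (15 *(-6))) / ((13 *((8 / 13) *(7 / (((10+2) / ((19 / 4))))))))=137 / 13965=0.01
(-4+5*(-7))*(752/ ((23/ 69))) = -87984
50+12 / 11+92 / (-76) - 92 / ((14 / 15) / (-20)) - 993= 1028.31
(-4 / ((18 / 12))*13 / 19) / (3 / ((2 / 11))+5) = -0.08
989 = 989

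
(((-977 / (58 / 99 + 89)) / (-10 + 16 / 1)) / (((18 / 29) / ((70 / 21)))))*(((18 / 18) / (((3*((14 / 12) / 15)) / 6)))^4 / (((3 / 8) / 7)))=-242349148800000 / 3042067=-79665947.13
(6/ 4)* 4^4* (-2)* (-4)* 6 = 18432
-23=-23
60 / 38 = 1.58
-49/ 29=-1.69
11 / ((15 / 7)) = 77 / 15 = 5.13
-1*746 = -746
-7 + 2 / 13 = -89 / 13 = -6.85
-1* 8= -8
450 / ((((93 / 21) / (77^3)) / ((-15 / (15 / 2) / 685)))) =-575231580 / 4247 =-135444.21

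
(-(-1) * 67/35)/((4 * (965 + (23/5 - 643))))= 67/45724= 0.00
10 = 10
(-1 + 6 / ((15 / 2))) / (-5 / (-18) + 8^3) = -0.00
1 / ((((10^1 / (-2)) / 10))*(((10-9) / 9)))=-18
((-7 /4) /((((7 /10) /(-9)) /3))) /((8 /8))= 135 /2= 67.50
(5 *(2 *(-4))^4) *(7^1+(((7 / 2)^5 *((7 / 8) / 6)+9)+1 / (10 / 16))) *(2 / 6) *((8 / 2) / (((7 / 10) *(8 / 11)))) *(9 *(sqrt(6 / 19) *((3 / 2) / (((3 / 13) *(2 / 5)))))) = 5172402950 *sqrt(114) / 133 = 415234218.41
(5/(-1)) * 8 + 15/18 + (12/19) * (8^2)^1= 143/114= 1.25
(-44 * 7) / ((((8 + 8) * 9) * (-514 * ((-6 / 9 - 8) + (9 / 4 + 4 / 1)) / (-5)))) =385 / 44718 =0.01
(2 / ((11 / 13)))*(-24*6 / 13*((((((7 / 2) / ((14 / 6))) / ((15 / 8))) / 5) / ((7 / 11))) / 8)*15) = -432 / 35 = -12.34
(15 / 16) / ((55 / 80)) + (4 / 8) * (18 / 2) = 129 / 22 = 5.86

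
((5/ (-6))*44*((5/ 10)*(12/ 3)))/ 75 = -44/ 45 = -0.98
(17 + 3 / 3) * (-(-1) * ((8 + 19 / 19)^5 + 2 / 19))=20194794 / 19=1062883.89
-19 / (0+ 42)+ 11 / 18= 10 / 63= 0.16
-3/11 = -0.27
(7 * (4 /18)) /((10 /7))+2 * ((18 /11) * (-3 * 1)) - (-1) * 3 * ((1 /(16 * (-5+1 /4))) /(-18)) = -656627 /75240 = -8.73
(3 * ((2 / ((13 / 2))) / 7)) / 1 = 12 / 91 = 0.13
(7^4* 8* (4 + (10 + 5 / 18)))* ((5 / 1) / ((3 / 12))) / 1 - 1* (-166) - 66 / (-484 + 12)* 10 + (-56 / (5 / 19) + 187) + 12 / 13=378636013451 / 69030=5485093.63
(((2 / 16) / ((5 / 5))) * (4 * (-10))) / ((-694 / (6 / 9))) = 5 / 1041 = 0.00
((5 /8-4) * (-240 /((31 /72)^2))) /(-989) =-4199040 /950429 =-4.42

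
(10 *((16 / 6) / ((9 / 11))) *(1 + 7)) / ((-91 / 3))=-7040 / 819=-8.60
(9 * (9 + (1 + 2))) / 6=18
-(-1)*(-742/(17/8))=-5936/17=-349.18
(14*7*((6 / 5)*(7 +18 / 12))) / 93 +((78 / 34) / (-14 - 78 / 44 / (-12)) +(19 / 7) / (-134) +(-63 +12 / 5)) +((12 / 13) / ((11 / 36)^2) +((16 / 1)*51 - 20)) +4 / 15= 10750423758898501 / 14217955181430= 756.12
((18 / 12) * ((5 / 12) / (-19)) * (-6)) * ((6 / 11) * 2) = 0.22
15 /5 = 3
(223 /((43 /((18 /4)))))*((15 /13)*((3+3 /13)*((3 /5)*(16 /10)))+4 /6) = 3599889 /36335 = 99.07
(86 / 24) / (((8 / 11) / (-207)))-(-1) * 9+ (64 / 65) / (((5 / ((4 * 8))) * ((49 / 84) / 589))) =389614473 / 72800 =5351.85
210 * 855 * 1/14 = 12825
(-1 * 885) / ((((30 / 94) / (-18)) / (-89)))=-4442346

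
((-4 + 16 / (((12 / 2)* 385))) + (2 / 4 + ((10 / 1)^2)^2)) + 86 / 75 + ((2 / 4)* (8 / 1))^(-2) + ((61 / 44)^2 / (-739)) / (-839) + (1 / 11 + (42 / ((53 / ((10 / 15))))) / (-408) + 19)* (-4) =938892135578971317 / 94633433217400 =9921.36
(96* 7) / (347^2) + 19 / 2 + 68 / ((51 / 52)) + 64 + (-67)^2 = 3346290551 / 722454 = 4631.84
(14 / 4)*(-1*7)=-49 / 2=-24.50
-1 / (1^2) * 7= -7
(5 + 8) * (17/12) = 221/12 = 18.42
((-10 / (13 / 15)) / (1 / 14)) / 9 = -700 / 39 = -17.95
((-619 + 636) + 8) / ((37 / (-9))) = -225 / 37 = -6.08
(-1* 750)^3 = -421875000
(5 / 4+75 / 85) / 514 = 145 / 34952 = 0.00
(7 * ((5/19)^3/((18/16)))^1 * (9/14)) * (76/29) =2000/10469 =0.19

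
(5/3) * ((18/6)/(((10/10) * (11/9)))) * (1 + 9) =450/11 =40.91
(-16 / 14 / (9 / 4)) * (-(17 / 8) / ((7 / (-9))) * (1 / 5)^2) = -68 / 1225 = -0.06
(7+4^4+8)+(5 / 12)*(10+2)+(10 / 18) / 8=19877 / 72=276.07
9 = 9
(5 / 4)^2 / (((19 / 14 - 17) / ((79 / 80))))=-2765 / 28032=-0.10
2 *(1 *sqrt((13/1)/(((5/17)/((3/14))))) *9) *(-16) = -886.34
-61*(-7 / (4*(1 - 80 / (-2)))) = 427 / 164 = 2.60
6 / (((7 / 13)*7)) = 78 / 49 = 1.59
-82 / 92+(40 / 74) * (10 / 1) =7683 / 1702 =4.51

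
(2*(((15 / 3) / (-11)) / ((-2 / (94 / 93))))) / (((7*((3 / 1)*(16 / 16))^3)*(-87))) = -470 / 16821189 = -0.00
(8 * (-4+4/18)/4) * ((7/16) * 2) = -119/18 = -6.61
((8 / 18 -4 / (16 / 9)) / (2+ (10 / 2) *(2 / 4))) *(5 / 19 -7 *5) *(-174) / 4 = -103675 / 171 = -606.29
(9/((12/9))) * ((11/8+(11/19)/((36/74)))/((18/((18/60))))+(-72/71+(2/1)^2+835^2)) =4063221838099/863360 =4706289.19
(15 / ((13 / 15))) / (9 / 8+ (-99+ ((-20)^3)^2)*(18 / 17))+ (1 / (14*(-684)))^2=108363739343 / 406901850031954368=0.00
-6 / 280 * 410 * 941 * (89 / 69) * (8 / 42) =-6867418 / 3381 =-2031.18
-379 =-379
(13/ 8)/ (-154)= -13/ 1232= -0.01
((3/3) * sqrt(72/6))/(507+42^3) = 2 * sqrt(3)/74595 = 0.00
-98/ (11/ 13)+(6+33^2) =10771/ 11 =979.18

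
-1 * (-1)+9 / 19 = 28 / 19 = 1.47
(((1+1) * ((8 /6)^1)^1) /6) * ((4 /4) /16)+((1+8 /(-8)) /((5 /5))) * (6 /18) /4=1 /36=0.03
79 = 79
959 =959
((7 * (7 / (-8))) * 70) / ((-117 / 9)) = 1715 / 52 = 32.98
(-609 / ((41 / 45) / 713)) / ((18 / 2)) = -2171085 / 41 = -52953.29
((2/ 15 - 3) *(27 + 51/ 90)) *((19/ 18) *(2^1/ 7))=-675659/ 28350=-23.83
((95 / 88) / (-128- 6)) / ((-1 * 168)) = 95 / 1981056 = 0.00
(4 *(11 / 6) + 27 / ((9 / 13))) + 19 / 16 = 2281 / 48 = 47.52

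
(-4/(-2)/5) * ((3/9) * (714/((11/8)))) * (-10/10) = -3808/55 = -69.24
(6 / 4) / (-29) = -3 / 58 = -0.05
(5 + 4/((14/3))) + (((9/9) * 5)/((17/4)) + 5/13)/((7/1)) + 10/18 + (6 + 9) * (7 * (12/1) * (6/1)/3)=35178349/13923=2526.64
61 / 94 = 0.65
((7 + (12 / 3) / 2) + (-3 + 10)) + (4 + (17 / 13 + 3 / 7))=1978 / 91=21.74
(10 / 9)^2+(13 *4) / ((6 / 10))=7120 / 81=87.90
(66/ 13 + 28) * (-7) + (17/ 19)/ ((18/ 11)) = -1026989/ 4446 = -230.99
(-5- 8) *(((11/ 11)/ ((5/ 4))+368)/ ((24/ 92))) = -275678/ 15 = -18378.53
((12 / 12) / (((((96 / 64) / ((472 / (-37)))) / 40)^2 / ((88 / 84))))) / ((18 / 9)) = 15683993600 / 258741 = 60616.58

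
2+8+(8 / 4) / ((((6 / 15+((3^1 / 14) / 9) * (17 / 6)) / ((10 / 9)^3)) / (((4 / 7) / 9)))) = 4453810 / 429381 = 10.37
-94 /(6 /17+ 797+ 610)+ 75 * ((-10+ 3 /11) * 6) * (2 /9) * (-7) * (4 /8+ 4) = 66643832 /2175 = 30640.84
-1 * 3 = -3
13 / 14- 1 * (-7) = 111 / 14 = 7.93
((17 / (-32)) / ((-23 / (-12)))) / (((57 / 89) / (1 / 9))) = -1513 / 31464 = -0.05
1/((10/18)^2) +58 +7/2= 3237/50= 64.74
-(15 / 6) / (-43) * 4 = 10 / 43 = 0.23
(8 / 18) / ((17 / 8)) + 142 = 21758 / 153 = 142.21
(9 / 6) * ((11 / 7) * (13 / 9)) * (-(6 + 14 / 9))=-4862 / 189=-25.72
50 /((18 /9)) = 25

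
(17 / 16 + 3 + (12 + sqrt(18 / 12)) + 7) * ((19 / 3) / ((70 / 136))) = 646 * sqrt(6) / 105 + 39729 / 140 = 298.85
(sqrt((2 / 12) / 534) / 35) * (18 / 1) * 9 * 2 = 54 * sqrt(89) / 3115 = 0.16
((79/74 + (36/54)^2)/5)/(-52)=-1007/173160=-0.01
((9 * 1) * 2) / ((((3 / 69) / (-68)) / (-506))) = 14244912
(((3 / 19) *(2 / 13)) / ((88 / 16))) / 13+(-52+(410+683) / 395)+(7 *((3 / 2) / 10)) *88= 602263111 / 13951795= 43.17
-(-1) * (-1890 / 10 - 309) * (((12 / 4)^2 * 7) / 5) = -31374 / 5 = -6274.80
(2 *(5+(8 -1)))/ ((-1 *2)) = -12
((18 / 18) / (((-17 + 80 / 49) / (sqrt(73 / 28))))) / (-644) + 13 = sqrt(511) / 138552 + 13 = 13.00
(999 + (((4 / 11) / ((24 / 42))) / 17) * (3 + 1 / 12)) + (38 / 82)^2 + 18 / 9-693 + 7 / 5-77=4389481883 / 18860820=232.73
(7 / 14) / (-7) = -1 / 14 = -0.07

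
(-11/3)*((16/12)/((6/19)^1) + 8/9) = -506/27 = -18.74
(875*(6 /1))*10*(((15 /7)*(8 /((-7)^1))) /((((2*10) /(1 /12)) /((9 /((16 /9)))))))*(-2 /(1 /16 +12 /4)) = 607500 /343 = 1771.14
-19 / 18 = -1.06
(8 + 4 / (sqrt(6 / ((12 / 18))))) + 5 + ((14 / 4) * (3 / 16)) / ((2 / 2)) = 1439 / 96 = 14.99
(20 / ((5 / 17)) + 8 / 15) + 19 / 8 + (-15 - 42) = 1669 / 120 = 13.91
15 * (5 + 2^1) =105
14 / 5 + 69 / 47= 1003 / 235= 4.27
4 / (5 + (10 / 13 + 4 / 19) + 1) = 247 / 431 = 0.57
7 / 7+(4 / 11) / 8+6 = 155 / 22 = 7.05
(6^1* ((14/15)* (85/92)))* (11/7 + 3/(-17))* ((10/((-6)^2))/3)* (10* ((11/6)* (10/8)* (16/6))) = 228250/5589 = 40.84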